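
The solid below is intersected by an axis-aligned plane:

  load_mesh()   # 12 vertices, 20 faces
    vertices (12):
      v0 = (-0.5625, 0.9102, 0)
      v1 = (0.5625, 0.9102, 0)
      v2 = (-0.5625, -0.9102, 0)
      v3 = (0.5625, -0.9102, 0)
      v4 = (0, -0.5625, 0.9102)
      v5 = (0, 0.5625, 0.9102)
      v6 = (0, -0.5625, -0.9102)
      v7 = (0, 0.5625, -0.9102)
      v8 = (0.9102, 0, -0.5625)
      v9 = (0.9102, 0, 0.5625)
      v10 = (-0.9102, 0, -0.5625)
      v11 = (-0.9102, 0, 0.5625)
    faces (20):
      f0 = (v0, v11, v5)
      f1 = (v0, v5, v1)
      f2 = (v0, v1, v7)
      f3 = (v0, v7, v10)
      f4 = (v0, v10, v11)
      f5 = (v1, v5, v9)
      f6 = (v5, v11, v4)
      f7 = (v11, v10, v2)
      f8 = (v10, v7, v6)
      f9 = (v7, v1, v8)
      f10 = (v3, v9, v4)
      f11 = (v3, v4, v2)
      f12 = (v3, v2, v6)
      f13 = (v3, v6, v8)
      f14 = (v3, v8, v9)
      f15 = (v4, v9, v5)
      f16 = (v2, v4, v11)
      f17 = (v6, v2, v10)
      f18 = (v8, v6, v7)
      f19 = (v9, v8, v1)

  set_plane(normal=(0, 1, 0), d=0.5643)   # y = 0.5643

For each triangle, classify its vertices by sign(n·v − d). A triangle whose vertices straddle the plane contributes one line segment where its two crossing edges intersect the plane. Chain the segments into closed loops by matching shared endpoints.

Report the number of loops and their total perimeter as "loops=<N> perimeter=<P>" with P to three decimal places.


Straddling triangles (8 of 20):
  (v0,v11,v5) [+--] → (-0.694635, 0.5643, 0.213765)–(-0.00291199, 0.5643, 0.905488)  len=0.9782
  (v0,v5,v1) [+-+] → (-0.00291199, 0.5643, 0.905488)–(0.00291199, 0.5643, 0.905488)  len=0.0058
  (v0,v1,v7) [++-] → (0.00291199, 0.5643, -0.905488)–(-0.00291199, 0.5643, -0.905488)  len=0.0058
  (v0,v7,v10) [+--] → (-0.00291199, 0.5643, -0.905488)–(-0.694635, 0.5643, -0.213765)  len=0.9782
  (v0,v10,v11) [+--] → (-0.694635, 0.5643, -0.213765)–(-0.694635, 0.5643, 0.213765)  len=0.4275
  (v1,v5,v9) [+--] → (0.00291199, 0.5643, 0.905488)–(0.694635, 0.5643, 0.213765)  len=0.9782
  (v7,v1,v8) [-+-] → (0.00291199, 0.5643, -0.905488)–(0.694635, 0.5643, -0.213765)  len=0.9782
  (v9,v8,v1) [--+] → (0.694635, 0.5643, -0.213765)–(0.694635, 0.5643, 0.213765)  len=0.4275

Chained into 1 loop(s):
  loop 1: 8 segments, perimeter = 4.7797
Total perimeter = 4.780

loops=1 perimeter=4.780


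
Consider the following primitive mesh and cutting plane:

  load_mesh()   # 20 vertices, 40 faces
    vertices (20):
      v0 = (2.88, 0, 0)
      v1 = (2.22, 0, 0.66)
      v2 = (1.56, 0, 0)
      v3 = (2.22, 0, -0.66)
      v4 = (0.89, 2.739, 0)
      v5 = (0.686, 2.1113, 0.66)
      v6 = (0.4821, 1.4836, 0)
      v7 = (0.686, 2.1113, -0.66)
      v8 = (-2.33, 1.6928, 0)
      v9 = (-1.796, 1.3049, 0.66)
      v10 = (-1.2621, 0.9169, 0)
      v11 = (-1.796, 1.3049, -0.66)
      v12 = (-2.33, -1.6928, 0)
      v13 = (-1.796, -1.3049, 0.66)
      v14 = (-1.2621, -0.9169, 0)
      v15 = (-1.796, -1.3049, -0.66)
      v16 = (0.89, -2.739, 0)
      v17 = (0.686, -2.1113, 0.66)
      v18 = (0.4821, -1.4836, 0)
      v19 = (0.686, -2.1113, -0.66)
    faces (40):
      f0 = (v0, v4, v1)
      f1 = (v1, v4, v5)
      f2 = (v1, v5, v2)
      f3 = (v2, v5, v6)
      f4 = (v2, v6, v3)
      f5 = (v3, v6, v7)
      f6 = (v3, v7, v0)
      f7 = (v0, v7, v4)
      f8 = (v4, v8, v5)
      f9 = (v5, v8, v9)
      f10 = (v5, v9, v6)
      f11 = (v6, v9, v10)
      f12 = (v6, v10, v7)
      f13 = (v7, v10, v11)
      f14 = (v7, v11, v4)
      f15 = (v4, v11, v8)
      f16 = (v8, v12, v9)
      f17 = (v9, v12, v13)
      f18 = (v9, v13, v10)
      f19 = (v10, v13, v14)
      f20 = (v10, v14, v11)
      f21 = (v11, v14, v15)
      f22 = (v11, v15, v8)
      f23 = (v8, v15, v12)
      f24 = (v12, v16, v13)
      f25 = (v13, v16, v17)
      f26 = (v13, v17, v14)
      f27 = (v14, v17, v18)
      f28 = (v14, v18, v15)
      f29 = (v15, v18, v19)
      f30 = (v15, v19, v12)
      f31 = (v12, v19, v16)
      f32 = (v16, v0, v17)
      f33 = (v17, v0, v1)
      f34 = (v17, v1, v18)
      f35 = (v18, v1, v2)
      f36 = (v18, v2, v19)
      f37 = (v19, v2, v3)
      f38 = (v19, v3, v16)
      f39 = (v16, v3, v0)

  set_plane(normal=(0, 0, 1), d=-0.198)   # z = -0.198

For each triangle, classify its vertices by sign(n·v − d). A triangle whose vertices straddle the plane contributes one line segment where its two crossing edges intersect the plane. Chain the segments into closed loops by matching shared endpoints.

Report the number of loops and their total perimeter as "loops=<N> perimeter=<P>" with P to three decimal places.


Straddling triangles (20 of 40):
  (v2,v6,v3) [++-] → (1.00347, 1.03852, -0.198)–(1.758, 0, -0.198)  len=1.2837
  (v3,v6,v7) [-+-] → (1.00347, 1.03852, -0.198)–(0.54327, 1.67191, -0.198)  len=0.7829
  (v3,v7,v0) [--+] → (2.2218, 0.63339, -0.198)–(2.682, 0, -0.198)  len=0.7829
  (v0,v7,v4) [+-+] → (2.2218, 0.63339, -0.198)–(0.8288, 2.55069, -0.198)  len=2.3699
  (v6,v10,v7) [++-] → (-0.67767, 1.27522, -0.198)–(0.54327, 1.67191, -0.198)  len=1.2838
  (v7,v10,v11) [-+-] → (-0.67767, 1.27522, -0.198)–(-1.42227, 1.0333, -0.198)  len=0.7829
  (v7,v11,v4) [--+] → (0.0842, 2.30877, -0.198)–(0.8288, 2.55069, -0.198)  len=0.7829
  (v4,v11,v8) [+-+] → (0.0842, 2.30877, -0.198)–(-2.1698, 1.57643, -0.198)  len=2.3700
  (v10,v14,v11) [++-] → (-1.42227, -0.25036, -0.198)–(-1.42227, 1.0333, -0.198)  len=1.2837
  (v11,v14,v15) [-+-] → (-1.42227, -0.25036, -0.198)–(-1.42227, -1.0333, -0.198)  len=0.7829
  (v11,v15,v8) [--+] → (-2.1698, 0.79349, -0.198)–(-2.1698, 1.57643, -0.198)  len=0.7829
  (v8,v15,v12) [+-+] → (-2.1698, 0.79349, -0.198)–(-2.1698, -1.57643, -0.198)  len=2.3699
  (v14,v18,v15) [++-] → (-0.20133, -1.42999, -0.198)–(-1.42227, -1.0333, -0.198)  len=1.2838
  (v15,v18,v19) [-+-] → (-0.20133, -1.42999, -0.198)–(0.54327, -1.67191, -0.198)  len=0.7829
  (v15,v19,v12) [--+] → (-1.4252, -1.81835, -0.198)–(-2.1698, -1.57643, -0.198)  len=0.7829
  (v12,v19,v16) [+-+] → (-1.4252, -1.81835, -0.198)–(0.8288, -2.55069, -0.198)  len=2.3700
  (v18,v2,v19) [++-] → (1.2978, -0.63339, -0.198)–(0.54327, -1.67191, -0.198)  len=1.2837
  (v19,v2,v3) [-+-] → (1.2978, -0.63339, -0.198)–(1.758, 0, -0.198)  len=0.7829
  (v19,v3,v16) [--+] → (1.289, -1.9173, -0.198)–(0.8288, -2.55069, -0.198)  len=0.7829
  (v16,v3,v0) [+-+] → (1.289, -1.9173, -0.198)–(2.682, 0, -0.198)  len=2.3699

Chained into 2 loop(s):
  loop 1: 10 segments, perimeter = 10.3332
  loop 2: 10 segments, perimeter = 15.7643
Total perimeter = 26.098

loops=2 perimeter=26.098


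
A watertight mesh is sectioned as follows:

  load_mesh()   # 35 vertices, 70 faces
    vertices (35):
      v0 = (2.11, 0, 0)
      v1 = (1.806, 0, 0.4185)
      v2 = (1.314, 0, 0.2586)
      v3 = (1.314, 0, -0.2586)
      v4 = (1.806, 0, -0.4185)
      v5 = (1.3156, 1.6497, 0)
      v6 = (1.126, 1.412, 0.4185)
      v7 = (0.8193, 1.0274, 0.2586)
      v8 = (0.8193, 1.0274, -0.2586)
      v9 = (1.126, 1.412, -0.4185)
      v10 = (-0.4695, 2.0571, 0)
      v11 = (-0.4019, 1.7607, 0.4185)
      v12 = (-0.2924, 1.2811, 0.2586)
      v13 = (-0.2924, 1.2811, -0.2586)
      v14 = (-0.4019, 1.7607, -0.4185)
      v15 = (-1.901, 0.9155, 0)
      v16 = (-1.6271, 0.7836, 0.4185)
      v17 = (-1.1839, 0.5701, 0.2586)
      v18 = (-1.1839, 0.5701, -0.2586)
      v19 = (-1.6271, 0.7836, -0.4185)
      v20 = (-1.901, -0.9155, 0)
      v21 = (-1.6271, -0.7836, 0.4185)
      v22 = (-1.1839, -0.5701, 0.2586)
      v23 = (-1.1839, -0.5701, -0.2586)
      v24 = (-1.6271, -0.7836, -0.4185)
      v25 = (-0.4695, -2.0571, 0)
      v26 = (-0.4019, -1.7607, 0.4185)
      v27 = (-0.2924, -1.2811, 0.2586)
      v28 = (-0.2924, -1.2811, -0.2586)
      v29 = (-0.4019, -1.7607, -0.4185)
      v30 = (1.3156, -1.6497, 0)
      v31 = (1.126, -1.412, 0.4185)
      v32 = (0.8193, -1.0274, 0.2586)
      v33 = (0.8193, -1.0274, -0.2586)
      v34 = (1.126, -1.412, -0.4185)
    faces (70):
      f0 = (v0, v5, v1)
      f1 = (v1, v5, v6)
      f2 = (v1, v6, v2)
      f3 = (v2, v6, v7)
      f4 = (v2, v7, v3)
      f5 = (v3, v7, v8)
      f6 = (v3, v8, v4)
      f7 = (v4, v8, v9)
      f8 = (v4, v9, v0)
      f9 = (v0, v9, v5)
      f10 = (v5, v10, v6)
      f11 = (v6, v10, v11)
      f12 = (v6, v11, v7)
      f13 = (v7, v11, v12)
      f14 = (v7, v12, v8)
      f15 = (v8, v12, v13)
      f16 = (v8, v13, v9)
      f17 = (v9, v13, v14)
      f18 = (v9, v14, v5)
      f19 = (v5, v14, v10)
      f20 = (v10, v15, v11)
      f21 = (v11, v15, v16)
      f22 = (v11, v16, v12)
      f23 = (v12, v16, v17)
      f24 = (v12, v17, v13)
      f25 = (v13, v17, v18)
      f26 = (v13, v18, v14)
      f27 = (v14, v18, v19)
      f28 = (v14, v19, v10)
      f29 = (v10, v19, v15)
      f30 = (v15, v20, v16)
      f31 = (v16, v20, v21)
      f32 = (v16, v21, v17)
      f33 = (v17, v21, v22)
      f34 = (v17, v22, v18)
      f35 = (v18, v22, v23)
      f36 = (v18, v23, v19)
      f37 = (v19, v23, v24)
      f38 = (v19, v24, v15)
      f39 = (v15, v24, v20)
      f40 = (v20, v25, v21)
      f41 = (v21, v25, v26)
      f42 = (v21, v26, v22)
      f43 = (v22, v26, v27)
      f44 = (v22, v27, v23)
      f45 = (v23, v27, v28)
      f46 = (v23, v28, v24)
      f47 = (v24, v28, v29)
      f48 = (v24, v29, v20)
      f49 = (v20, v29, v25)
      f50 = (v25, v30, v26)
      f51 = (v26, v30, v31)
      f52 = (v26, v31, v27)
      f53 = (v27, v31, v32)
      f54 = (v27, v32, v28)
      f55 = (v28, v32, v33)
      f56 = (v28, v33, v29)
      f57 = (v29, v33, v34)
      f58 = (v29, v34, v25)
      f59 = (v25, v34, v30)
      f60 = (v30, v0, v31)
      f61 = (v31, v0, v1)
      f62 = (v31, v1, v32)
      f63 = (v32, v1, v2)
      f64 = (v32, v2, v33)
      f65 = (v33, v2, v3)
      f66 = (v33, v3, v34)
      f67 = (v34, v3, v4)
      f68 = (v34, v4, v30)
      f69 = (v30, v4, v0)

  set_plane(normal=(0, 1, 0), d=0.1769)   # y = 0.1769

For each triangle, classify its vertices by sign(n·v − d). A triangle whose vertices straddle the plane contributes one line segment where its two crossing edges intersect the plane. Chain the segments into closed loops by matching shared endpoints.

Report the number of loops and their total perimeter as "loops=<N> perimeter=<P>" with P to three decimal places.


Straddling triangles (20 of 70):
  (v0,v5,v1) [-+-] → (2.02482, 0.1769, 0)–(1.75341, 0.1769, 0.373624)  len=0.4618
  (v1,v5,v6) [-++] → (1.75341, 0.1769, 0.373624)–(1.72081, 0.1769, 0.4185)  len=0.0555
  (v1,v6,v2) [-+-] → (1.72081, 0.1769, 0.4185)–(1.29045, 0.1769, 0.278633)  len=0.4525
  (v2,v6,v7) [-++] → (1.29045, 0.1769, 0.278633)–(1.22882, 0.1769, 0.2586)  len=0.0648
  (v2,v7,v3) [-+-] → (1.22882, 0.1769, 0.2586)–(1.22882, 0.1769, -0.169547)  len=0.4281
  (v3,v7,v8) [-++] → (1.22882, 0.1769, -0.169547)–(1.22882, 0.1769, -0.2586)  len=0.0891
  (v3,v8,v4) [-+-] → (1.22882, 0.1769, -0.2586)–(1.63611, 0.1769, -0.390968)  len=0.4283
  (v4,v8,v9) [-++] → (1.63611, 0.1769, -0.390968)–(1.72081, 0.1769, -0.4185)  len=0.0891
  (v4,v9,v0) [-+-] → (1.72081, 0.1769, -0.4185)–(1.98672, 0.1769, -0.0524311)  len=0.4525
  (v0,v9,v5) [-++] → (1.98672, 0.1769, -0.0524311)–(2.02482, 0.1769, 0)  len=0.0648
  (v15,v20,v16) [+-+] → (-1.901, 0.1769, 0)–(-1.7249, 0.1769, 0.269066)  len=0.3216
  (v16,v20,v21) [+--] → (-1.7249, 0.1769, 0.269066)–(-1.6271, 0.1769, 0.4185)  len=0.1786
  (v16,v21,v17) [+-+] → (-1.6271, 0.1769, 0.4185)–(-1.31263, 0.1769, 0.305045)  len=0.3343
  (v17,v21,v22) [+--] → (-1.31263, 0.1769, 0.305045)–(-1.1839, 0.1769, 0.2586)  len=0.1369
  (v17,v22,v18) [+-+] → (-1.1839, 0.1769, 0.2586)–(-1.1839, 0.1769, -0.0802427)  len=0.3388
  (v18,v22,v23) [+--] → (-1.1839, 0.1769, -0.0802427)–(-1.1839, 0.1769, -0.2586)  len=0.1784
  (v18,v23,v19) [+-+] → (-1.1839, 0.1769, -0.2586)–(-1.42847, 0.1769, -0.346836)  len=0.2600
  (v19,v23,v24) [+--] → (-1.42847, 0.1769, -0.346836)–(-1.6271, 0.1769, -0.4185)  len=0.2112
  (v19,v24,v15) [+-+] → (-1.6271, 0.1769, -0.4185)–(-1.78194, 0.1769, -0.181922)  len=0.2827
  (v15,v24,v20) [+--] → (-1.78194, 0.1769, -0.181922)–(-1.901, 0.1769, 0)  len=0.2174

Chained into 2 loop(s):
  loop 1: 10 segments, perimeter = 2.5864
  loop 2: 10 segments, perimeter = 2.4599
Total perimeter = 5.046

loops=2 perimeter=5.046


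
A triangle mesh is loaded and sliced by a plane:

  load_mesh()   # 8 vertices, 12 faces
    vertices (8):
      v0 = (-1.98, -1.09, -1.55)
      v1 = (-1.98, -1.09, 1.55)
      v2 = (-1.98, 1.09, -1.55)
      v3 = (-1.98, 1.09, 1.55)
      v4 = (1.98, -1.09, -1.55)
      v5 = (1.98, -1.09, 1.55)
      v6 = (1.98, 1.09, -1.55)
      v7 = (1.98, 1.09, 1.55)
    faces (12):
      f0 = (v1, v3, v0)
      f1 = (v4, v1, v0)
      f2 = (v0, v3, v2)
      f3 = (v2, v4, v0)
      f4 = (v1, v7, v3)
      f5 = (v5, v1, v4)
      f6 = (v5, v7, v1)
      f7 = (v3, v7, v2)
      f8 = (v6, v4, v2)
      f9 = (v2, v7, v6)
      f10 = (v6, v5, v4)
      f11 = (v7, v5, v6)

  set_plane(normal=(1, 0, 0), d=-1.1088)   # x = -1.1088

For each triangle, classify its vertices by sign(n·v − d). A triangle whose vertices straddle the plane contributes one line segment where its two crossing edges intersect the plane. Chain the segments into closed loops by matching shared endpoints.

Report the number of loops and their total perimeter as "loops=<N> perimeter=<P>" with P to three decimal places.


Straddling triangles (8 of 12):
  (v4,v1,v0) [+--] → (-1.1088, -1.09, 0.868)–(-1.1088, -1.09, -1.55)  len=2.4180
  (v2,v4,v0) [-+-] → (-1.1088, 0.6104, -1.55)–(-1.1088, -1.09, -1.55)  len=1.7004
  (v1,v7,v3) [-+-] → (-1.1088, -0.6104, 1.55)–(-1.1088, 1.09, 1.55)  len=1.7004
  (v5,v1,v4) [+-+] → (-1.1088, -1.09, 1.55)–(-1.1088, -1.09, 0.868)  len=0.6820
  (v5,v7,v1) [++-] → (-1.1088, -0.6104, 1.55)–(-1.1088, -1.09, 1.55)  len=0.4796
  (v3,v7,v2) [-+-] → (-1.1088, 1.09, 1.55)–(-1.1088, 1.09, -0.868)  len=2.4180
  (v6,v4,v2) [++-] → (-1.1088, 0.6104, -1.55)–(-1.1088, 1.09, -1.55)  len=0.4796
  (v2,v7,v6) [-++] → (-1.1088, 1.09, -0.868)–(-1.1088, 1.09, -1.55)  len=0.6820

Chained into 1 loop(s):
  loop 1: 8 segments, perimeter = 10.5600
Total perimeter = 10.560

loops=1 perimeter=10.560


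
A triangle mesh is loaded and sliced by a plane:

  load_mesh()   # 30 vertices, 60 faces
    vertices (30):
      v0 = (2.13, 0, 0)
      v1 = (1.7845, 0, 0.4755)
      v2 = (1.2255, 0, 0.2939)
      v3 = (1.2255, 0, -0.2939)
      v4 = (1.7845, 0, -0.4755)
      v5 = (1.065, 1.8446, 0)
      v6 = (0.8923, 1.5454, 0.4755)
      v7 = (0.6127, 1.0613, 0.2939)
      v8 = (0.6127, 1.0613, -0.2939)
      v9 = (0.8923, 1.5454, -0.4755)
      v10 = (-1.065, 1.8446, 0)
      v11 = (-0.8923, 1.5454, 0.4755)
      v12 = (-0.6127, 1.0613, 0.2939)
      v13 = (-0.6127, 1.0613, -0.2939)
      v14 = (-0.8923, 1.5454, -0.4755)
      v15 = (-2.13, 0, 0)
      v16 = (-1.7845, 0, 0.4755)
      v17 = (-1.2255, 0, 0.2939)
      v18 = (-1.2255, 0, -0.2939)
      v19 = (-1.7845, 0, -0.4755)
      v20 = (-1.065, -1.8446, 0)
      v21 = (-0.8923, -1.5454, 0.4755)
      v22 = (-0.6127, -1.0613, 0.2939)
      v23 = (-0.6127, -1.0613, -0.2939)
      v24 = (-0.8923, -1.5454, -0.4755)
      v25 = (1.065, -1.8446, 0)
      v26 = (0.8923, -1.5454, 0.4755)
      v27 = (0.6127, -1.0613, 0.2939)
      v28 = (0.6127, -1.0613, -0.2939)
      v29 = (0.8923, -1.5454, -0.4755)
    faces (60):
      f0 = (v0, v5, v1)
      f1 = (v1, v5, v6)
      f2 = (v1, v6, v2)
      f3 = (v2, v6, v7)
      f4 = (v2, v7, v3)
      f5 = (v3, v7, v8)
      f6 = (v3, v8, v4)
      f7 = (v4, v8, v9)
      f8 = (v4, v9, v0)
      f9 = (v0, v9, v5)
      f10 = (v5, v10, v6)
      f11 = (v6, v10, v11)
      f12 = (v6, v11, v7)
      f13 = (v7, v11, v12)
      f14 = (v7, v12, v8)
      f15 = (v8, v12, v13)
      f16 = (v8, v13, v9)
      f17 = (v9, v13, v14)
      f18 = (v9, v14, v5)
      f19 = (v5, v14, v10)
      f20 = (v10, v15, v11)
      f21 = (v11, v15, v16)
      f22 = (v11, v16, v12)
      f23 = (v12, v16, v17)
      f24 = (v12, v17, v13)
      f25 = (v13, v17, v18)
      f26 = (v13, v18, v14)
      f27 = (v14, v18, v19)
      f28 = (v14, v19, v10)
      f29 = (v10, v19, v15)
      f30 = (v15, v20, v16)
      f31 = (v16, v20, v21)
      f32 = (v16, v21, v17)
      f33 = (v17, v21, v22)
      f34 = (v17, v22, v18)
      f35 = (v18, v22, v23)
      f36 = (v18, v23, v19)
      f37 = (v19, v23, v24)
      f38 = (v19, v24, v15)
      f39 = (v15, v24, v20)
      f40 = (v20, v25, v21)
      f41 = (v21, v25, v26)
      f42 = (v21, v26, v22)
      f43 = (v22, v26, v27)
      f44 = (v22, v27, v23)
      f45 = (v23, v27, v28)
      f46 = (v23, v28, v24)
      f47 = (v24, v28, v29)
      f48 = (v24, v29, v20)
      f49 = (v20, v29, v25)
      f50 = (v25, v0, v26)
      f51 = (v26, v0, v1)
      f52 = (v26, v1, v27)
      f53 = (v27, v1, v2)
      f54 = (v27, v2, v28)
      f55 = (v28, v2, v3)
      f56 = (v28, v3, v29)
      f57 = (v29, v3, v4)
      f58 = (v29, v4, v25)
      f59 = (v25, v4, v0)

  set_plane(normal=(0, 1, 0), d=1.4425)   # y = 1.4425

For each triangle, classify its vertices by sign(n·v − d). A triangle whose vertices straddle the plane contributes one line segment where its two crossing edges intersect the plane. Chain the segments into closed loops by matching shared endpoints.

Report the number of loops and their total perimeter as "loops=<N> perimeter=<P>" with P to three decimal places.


Straddling triangles (18 of 60):
  (v0,v5,v1) [-+-] → (1.29716, 1.4425, 0)–(1.22184, 1.4425, 0.103653)  len=0.1281
  (v1,v5,v6) [-++] → (1.22184, 1.4425, 0.103653)–(0.951707, 1.4425, 0.4755)  len=0.4596
  (v1,v6,v2) [-+-] → (0.951707, 1.4425, 0.4755)–(0.914486, 1.4425, 0.463408)  len=0.0391
  (v2,v6,v7) [-+-] → (0.914486, 1.4425, 0.463408)–(0.832868, 1.4425, 0.436899)  len=0.0858
  (v4,v8,v9) [--+] → (0.832868, 1.4425, -0.436899)–(0.951707, 1.4425, -0.4755)  len=0.1250
  (v4,v9,v0) [-+-] → (0.951707, 1.4425, -0.4755)–(0.974712, 1.4425, -0.443839)  len=0.0391
  (v0,v9,v5) [-++] → (0.974712, 1.4425, -0.443839)–(1.29716, 1.4425, 0)  len=0.5486
  (v6,v11,v7) [++-] → (-0.572398, 1.4425, 0.436899)–(0.832868, 1.4425, 0.436899)  len=1.4053
  (v7,v11,v12) [-+-] → (-0.572398, 1.4425, 0.436899)–(-0.832868, 1.4425, 0.436899)  len=0.2605
  (v8,v13,v9) [--+] → (0.572398, 1.4425, -0.436899)–(0.832868, 1.4425, -0.436899)  len=0.2605
  (v9,v13,v14) [+-+] → (0.572398, 1.4425, -0.436899)–(-0.832868, 1.4425, -0.436899)  len=1.4053
  (v10,v15,v11) [+-+] → (-1.29716, 1.4425, 0)–(-0.974712, 1.4425, 0.443839)  len=0.5486
  (v11,v15,v16) [+--] → (-0.974712, 1.4425, 0.443839)–(-0.951707, 1.4425, 0.4755)  len=0.0391
  (v11,v16,v12) [+--] → (-0.951707, 1.4425, 0.4755)–(-0.832868, 1.4425, 0.436899)  len=0.1250
  (v13,v18,v14) [--+] → (-0.914486, 1.4425, -0.463408)–(-0.832868, 1.4425, -0.436899)  len=0.0858
  (v14,v18,v19) [+--] → (-0.914486, 1.4425, -0.463408)–(-0.951707, 1.4425, -0.4755)  len=0.0391
  (v14,v19,v10) [+-+] → (-0.951707, 1.4425, -0.4755)–(-1.22184, 1.4425, -0.103653)  len=0.4596
  (v10,v19,v15) [+--] → (-1.22184, 1.4425, -0.103653)–(-1.29716, 1.4425, 0)  len=0.1281

Chained into 1 loop(s):
  loop 1: 18 segments, perimeter = 6.1822
Total perimeter = 6.182

loops=1 perimeter=6.182


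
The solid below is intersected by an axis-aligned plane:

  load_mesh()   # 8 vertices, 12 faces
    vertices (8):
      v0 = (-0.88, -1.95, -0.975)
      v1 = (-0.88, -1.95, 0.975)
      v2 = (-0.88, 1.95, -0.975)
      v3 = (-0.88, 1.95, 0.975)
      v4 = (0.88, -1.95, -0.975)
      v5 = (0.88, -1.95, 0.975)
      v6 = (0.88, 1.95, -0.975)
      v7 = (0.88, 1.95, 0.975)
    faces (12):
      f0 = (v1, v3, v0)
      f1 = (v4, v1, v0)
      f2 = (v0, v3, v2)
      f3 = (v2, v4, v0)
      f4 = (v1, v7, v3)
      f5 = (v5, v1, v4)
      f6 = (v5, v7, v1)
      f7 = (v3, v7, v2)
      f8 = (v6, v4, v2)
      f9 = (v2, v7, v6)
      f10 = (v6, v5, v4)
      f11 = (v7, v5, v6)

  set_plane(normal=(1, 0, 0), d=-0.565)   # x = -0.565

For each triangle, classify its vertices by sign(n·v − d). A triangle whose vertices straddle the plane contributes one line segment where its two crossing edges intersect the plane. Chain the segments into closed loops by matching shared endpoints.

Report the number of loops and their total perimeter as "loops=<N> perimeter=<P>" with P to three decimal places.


Straddling triangles (8 of 12):
  (v4,v1,v0) [+--] → (-0.565, -1.95, 0.625994)–(-0.565, -1.95, -0.975)  len=1.6010
  (v2,v4,v0) [-+-] → (-0.565, 1.25199, -0.975)–(-0.565, -1.95, -0.975)  len=3.2020
  (v1,v7,v3) [-+-] → (-0.565, -1.25199, 0.975)–(-0.565, 1.95, 0.975)  len=3.2020
  (v5,v1,v4) [+-+] → (-0.565, -1.95, 0.975)–(-0.565, -1.95, 0.625994)  len=0.3490
  (v5,v7,v1) [++-] → (-0.565, -1.25199, 0.975)–(-0.565, -1.95, 0.975)  len=0.6980
  (v3,v7,v2) [-+-] → (-0.565, 1.95, 0.975)–(-0.565, 1.95, -0.625994)  len=1.6010
  (v6,v4,v2) [++-] → (-0.565, 1.25199, -0.975)–(-0.565, 1.95, -0.975)  len=0.6980
  (v2,v7,v6) [-++] → (-0.565, 1.95, -0.625994)–(-0.565, 1.95, -0.975)  len=0.3490

Chained into 1 loop(s):
  loop 1: 8 segments, perimeter = 11.7000
Total perimeter = 11.700

loops=1 perimeter=11.700


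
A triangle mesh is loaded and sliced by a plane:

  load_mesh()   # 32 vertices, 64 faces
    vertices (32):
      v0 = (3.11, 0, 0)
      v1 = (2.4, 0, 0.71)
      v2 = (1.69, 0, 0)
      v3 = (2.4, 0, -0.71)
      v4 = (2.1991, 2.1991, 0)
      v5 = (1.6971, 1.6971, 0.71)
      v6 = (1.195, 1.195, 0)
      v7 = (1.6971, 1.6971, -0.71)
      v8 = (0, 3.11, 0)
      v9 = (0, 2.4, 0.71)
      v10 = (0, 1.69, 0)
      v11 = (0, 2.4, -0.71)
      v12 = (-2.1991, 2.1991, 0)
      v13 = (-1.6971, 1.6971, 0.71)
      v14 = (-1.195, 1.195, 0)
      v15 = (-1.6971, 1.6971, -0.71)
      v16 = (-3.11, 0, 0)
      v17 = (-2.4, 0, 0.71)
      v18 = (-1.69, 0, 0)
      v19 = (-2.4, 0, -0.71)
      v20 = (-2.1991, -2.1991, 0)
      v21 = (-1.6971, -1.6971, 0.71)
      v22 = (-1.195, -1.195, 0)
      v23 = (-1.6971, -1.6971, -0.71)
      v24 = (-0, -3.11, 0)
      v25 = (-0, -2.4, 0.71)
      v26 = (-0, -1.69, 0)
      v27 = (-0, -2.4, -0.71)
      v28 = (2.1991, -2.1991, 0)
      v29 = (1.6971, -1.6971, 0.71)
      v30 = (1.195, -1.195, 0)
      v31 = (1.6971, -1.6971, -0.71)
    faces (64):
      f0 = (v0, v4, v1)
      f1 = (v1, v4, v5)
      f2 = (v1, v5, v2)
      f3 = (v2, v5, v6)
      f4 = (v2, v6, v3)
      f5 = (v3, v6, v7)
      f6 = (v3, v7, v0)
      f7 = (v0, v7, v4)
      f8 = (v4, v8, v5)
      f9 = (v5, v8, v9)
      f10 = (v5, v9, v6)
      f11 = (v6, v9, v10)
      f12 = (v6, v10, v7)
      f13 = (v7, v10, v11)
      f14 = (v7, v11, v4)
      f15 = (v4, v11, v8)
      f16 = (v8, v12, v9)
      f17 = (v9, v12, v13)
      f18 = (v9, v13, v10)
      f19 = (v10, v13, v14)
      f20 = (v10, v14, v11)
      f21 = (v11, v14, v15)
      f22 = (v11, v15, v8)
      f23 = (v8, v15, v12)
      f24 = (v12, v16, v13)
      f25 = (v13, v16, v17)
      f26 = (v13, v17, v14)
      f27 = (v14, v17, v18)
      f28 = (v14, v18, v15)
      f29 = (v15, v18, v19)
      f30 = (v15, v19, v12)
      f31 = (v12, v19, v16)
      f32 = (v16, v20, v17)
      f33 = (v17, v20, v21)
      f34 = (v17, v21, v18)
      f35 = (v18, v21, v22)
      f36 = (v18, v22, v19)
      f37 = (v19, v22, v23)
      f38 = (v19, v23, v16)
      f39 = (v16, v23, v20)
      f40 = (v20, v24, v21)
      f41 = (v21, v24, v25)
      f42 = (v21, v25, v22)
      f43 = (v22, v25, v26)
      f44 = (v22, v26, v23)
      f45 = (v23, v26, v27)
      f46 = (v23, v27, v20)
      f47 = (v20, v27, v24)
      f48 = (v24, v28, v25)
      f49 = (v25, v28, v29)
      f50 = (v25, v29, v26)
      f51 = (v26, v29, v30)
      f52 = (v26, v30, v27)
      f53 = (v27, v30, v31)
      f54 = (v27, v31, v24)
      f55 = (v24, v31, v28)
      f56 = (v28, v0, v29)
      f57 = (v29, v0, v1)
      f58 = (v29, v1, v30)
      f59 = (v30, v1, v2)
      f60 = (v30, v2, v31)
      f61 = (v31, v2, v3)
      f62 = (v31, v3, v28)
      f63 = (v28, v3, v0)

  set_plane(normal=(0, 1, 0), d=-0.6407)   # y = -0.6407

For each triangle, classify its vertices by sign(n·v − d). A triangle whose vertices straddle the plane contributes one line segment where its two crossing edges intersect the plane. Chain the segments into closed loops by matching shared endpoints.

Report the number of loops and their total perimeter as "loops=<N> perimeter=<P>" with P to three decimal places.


Straddling triangles (16 of 64):
  (v16,v20,v17) [+-+] → (-2.84461, -0.6407, 0)–(-2.34147, -0.6407, 0.503144)  len=0.7116
  (v17,v20,v21) [+--] → (-2.34147, -0.6407, 0.503144)–(-2.13464, -0.6407, 0.71)  len=0.2925
  (v17,v21,v18) [+-+] → (-2.13464, -0.6407, 0.71)–(-1.69268, -0.6407, 0.268044)  len=0.6250
  (v18,v21,v22) [+--] → (-1.69268, -0.6407, 0.268044)–(-1.42461, -0.6407, 0)  len=0.3791
  (v18,v22,v19) [+-+] → (-1.42461, -0.6407, 0)–(-1.75394, -0.6407, -0.329333)  len=0.4657
  (v19,v22,v23) [+--] → (-1.75394, -0.6407, -0.329333)–(-2.13464, -0.6407, -0.71)  len=0.5384
  (v19,v23,v16) [+-+] → (-2.13464, -0.6407, -0.71)–(-2.57659, -0.6407, -0.268044)  len=0.6250
  (v16,v23,v20) [+--] → (-2.57659, -0.6407, -0.268044)–(-2.84461, -0.6407, 0)  len=0.3791
  (v28,v0,v29) [-+-] → (2.84461, -0.6407, 0)–(2.57659, -0.6407, 0.268044)  len=0.3791
  (v29,v0,v1) [-++] → (2.57659, -0.6407, 0.268044)–(2.13464, -0.6407, 0.71)  len=0.6250
  (v29,v1,v30) [-+-] → (2.13464, -0.6407, 0.71)–(1.75394, -0.6407, 0.329333)  len=0.5384
  (v30,v1,v2) [-++] → (1.75394, -0.6407, 0.329333)–(1.42461, -0.6407, 0)  len=0.4657
  (v30,v2,v31) [-+-] → (1.42461, -0.6407, 0)–(1.69268, -0.6407, -0.268044)  len=0.3791
  (v31,v2,v3) [-++] → (1.69268, -0.6407, -0.268044)–(2.13464, -0.6407, -0.71)  len=0.6250
  (v31,v3,v28) [-+-] → (2.13464, -0.6407, -0.71)–(2.34147, -0.6407, -0.503144)  len=0.2925
  (v28,v3,v0) [-++] → (2.34147, -0.6407, -0.503144)–(2.84461, -0.6407, 0)  len=0.7116

Chained into 2 loop(s):
  loop 1: 8 segments, perimeter = 4.0164
  loop 2: 8 segments, perimeter = 4.0164
Total perimeter = 8.033

loops=2 perimeter=8.033


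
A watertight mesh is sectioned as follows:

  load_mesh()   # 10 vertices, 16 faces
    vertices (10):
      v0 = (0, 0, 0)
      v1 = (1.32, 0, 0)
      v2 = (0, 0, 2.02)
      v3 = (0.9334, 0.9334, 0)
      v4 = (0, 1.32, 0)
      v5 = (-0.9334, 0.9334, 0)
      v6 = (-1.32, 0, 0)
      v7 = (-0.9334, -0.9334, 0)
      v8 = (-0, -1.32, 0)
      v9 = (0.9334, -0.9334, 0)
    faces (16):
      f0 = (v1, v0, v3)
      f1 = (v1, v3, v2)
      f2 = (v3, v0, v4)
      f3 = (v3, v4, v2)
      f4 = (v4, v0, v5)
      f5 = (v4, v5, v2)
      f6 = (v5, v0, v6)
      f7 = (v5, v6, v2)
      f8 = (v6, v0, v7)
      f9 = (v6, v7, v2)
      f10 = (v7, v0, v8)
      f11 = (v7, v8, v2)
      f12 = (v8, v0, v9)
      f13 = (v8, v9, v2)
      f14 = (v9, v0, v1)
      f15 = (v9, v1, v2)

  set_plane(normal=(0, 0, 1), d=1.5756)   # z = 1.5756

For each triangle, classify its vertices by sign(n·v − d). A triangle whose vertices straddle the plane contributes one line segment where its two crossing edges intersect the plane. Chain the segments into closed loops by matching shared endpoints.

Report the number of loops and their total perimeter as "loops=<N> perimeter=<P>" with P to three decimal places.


Straddling triangles (8 of 16):
  (v1,v3,v2) [--+] → (0.205348, 0.205348, 1.5756)–(0.2904, 0, 1.5756)  len=0.2223
  (v3,v4,v2) [--+] → (0, 0.2904, 1.5756)–(0.205348, 0.205348, 1.5756)  len=0.2223
  (v4,v5,v2) [--+] → (-0.205348, 0.205348, 1.5756)–(0, 0.2904, 1.5756)  len=0.2223
  (v5,v6,v2) [--+] → (-0.2904, 0, 1.5756)–(-0.205348, 0.205348, 1.5756)  len=0.2223
  (v6,v7,v2) [--+] → (-0.205348, -0.205348, 1.5756)–(-0.2904, 0, 1.5756)  len=0.2223
  (v7,v8,v2) [--+] → (0, -0.2904, 1.5756)–(-0.205348, -0.205348, 1.5756)  len=0.2223
  (v8,v9,v2) [--+] → (0.205348, -0.205348, 1.5756)–(0, -0.2904, 1.5756)  len=0.2223
  (v9,v1,v2) [--+] → (0.2904, 0, 1.5756)–(0.205348, -0.205348, 1.5756)  len=0.2223

Chained into 1 loop(s):
  loop 1: 8 segments, perimeter = 1.7781
Total perimeter = 1.778

loops=1 perimeter=1.778


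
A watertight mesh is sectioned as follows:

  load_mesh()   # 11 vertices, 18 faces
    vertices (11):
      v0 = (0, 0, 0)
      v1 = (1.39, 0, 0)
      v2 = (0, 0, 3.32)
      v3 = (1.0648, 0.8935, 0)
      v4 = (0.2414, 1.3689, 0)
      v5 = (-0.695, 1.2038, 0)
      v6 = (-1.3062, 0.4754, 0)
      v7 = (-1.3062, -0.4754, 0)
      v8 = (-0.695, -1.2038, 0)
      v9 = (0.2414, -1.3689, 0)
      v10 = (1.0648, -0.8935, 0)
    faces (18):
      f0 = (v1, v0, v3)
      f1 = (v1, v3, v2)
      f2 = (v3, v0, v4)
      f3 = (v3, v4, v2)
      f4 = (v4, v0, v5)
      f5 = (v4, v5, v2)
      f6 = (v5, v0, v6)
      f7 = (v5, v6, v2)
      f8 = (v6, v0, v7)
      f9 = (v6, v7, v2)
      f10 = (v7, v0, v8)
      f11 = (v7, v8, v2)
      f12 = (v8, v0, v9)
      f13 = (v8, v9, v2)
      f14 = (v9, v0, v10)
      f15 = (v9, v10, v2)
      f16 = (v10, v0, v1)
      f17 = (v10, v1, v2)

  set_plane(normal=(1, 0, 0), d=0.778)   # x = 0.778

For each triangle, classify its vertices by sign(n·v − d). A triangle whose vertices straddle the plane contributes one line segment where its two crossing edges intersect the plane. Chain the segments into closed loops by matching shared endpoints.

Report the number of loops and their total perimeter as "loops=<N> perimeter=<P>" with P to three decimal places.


loops=1 perimeter=5.813

Straddling triangles (8 of 18):
  (v1,v0,v3) [+-+] → (0.778, 0, 0)–(0.778, 0.652839, 0)  len=0.6528
  (v1,v3,v2) [++-] → (0.778, 0.652839, 0.89423)–(0.778, 0, 1.46176)  len=0.8650
  (v3,v0,v4) [+--] → (0.778, 0.652839, 0)–(0.778, 1.05909, 0)  len=0.4062
  (v3,v4,v2) [+--] → (0.778, 1.05909, 0)–(0.778, 0.652839, 0.89423)  len=0.9822
  (v9,v0,v10) [--+] → (0.778, -0.652839, 0)–(0.778, -1.05909, 0)  len=0.4062
  (v9,v10,v2) [-+-] → (0.778, -1.05909, 0)–(0.778, -0.652839, 0.89423)  len=0.9822
  (v10,v0,v1) [+-+] → (0.778, -0.652839, 0)–(0.778, 0, 0)  len=0.6528
  (v10,v1,v2) [++-] → (0.778, 0, 1.46176)–(0.778, -0.652839, 0.89423)  len=0.8650

Chained into 1 loop(s):
  loop 1: 8 segments, perimeter = 5.8126
Total perimeter = 5.813


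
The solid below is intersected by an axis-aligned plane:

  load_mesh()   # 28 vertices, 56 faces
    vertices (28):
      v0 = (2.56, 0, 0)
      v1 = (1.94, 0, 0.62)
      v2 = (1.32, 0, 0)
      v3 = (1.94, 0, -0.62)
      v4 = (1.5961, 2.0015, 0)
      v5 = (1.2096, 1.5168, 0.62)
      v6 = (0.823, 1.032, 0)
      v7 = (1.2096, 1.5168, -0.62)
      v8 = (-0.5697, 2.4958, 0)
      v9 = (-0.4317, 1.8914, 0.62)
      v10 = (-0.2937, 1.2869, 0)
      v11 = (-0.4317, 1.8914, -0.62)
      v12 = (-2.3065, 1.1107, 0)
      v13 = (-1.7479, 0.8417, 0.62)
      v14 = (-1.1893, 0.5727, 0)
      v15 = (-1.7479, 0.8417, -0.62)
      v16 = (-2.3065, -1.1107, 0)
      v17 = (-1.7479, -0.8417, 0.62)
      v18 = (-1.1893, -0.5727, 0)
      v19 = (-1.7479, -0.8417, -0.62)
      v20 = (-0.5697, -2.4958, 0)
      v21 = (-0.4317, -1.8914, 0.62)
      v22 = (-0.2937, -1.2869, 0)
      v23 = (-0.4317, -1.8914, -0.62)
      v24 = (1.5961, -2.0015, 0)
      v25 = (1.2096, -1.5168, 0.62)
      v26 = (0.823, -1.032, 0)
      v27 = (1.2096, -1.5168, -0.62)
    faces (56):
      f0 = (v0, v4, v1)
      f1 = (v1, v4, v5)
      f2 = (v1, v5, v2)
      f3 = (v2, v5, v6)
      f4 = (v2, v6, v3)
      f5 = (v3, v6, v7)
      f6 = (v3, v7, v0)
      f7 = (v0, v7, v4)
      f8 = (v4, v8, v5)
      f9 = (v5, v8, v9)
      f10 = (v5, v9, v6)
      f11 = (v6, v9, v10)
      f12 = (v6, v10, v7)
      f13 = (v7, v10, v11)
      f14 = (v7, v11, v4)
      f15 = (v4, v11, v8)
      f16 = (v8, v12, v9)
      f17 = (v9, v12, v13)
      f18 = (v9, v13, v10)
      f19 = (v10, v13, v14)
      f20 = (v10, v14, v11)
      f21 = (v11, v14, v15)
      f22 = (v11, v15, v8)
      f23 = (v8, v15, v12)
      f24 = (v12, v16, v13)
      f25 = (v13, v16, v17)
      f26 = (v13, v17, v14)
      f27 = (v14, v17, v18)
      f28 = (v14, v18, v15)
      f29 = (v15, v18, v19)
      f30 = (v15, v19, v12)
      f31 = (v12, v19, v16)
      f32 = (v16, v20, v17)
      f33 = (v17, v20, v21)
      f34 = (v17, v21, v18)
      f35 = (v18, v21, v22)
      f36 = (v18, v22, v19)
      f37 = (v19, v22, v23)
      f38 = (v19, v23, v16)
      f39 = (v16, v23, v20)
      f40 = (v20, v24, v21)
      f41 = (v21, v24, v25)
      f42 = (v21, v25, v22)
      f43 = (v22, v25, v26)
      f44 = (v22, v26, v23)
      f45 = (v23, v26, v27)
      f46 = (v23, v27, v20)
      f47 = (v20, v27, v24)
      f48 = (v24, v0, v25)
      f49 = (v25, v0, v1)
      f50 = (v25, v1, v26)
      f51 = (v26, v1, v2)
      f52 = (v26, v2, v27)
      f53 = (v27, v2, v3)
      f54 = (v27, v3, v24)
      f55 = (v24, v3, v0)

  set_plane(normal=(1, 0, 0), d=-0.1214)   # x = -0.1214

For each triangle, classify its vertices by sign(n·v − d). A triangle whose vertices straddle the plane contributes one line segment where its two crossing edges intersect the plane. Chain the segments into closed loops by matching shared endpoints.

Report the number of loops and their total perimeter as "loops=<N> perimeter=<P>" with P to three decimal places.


Straddling triangles (16 of 56):
  (v4,v8,v5) [+-+] → (-0.1214, 2.39348, 0)–(-0.1214, 2.24914, 0.156211)  len=0.2127
  (v5,v8,v9) [+--] → (-0.1214, 2.24914, 0.156211)–(-0.1214, 1.82058, 0.62)  len=0.6315
  (v5,v9,v6) [+-+] → (-0.1214, 1.82058, 0.62)–(-0.1214, 1.67886, 0.466668)  len=0.2088
  (v6,v9,v10) [+--] → (-0.1214, 1.67886, 0.466668)–(-0.1214, 1.24757, 0)  len=0.6354
  (v6,v10,v7) [+-+] → (-0.1214, 1.24757, 0)–(-0.1214, 1.31325, -0.071061)  len=0.0968
  (v7,v10,v11) [+--] → (-0.1214, 1.31325, -0.071061)–(-0.1214, 1.82058, -0.62)  len=0.7475
  (v7,v11,v4) [+-+] → (-0.1214, 1.82058, -0.62)–(-0.1214, 1.90825, -0.525126)  len=0.1292
  (v4,v11,v8) [+--] → (-0.1214, 1.90825, -0.525126)–(-0.1214, 2.39348, 0)  len=0.7150
  (v20,v24,v21) [-+-] → (-0.1214, -2.39348, 0)–(-0.1214, -1.90825, 0.525126)  len=0.7150
  (v21,v24,v25) [-++] → (-0.1214, -1.90825, 0.525126)–(-0.1214, -1.82058, 0.62)  len=0.1292
  (v21,v25,v22) [-+-] → (-0.1214, -1.82058, 0.62)–(-0.1214, -1.31325, 0.071061)  len=0.7475
  (v22,v25,v26) [-++] → (-0.1214, -1.31325, 0.071061)–(-0.1214, -1.24757, 0)  len=0.0968
  (v22,v26,v23) [-+-] → (-0.1214, -1.24757, 0)–(-0.1214, -1.67886, -0.466668)  len=0.6354
  (v23,v26,v27) [-++] → (-0.1214, -1.67886, -0.466668)–(-0.1214, -1.82058, -0.62)  len=0.2088
  (v23,v27,v20) [-+-] → (-0.1214, -1.82058, -0.62)–(-0.1214, -2.24914, -0.156211)  len=0.6315
  (v20,v27,v24) [-++] → (-0.1214, -2.24914, -0.156211)–(-0.1214, -2.39348, 0)  len=0.2127

Chained into 2 loop(s):
  loop 1: 8 segments, perimeter = 3.3768
  loop 2: 8 segments, perimeter = 3.3768
Total perimeter = 6.754

loops=2 perimeter=6.754


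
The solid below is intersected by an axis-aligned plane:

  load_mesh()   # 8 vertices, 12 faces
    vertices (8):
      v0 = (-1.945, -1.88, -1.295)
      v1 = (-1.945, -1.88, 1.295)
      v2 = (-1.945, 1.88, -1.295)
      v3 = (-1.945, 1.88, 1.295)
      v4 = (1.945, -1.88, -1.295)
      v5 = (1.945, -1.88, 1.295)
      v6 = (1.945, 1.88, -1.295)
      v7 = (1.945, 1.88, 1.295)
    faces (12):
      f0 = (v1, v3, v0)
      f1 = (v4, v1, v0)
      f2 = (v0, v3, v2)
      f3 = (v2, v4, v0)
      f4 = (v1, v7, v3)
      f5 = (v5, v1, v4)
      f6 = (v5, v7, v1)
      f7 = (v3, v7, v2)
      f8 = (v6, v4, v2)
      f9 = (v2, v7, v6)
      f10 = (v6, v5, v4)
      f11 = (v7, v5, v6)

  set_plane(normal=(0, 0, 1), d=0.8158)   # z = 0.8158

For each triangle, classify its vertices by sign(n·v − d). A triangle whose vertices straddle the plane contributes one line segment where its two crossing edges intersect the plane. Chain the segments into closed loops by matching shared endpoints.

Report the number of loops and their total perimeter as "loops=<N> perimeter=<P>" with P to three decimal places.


Straddling triangles (8 of 12):
  (v1,v3,v0) [++-] → (-1.945, 1.18433, 0.8158)–(-1.945, -1.88, 0.8158)  len=3.0643
  (v4,v1,v0) [-+-] → (-1.22527, -1.88, 0.8158)–(-1.945, -1.88, 0.8158)  len=0.7197
  (v0,v3,v2) [-+-] → (-1.945, 1.18433, 0.8158)–(-1.945, 1.88, 0.8158)  len=0.6957
  (v5,v1,v4) [++-] → (-1.22527, -1.88, 0.8158)–(1.945, -1.88, 0.8158)  len=3.1703
  (v3,v7,v2) [++-] → (1.22527, 1.88, 0.8158)–(-1.945, 1.88, 0.8158)  len=3.1703
  (v2,v7,v6) [-+-] → (1.22527, 1.88, 0.8158)–(1.945, 1.88, 0.8158)  len=0.7197
  (v6,v5,v4) [-+-] → (1.945, -1.18433, 0.8158)–(1.945, -1.88, 0.8158)  len=0.6957
  (v7,v5,v6) [++-] → (1.945, -1.18433, 0.8158)–(1.945, 1.88, 0.8158)  len=3.0643

Chained into 1 loop(s):
  loop 1: 8 segments, perimeter = 15.3000
Total perimeter = 15.300

loops=1 perimeter=15.300


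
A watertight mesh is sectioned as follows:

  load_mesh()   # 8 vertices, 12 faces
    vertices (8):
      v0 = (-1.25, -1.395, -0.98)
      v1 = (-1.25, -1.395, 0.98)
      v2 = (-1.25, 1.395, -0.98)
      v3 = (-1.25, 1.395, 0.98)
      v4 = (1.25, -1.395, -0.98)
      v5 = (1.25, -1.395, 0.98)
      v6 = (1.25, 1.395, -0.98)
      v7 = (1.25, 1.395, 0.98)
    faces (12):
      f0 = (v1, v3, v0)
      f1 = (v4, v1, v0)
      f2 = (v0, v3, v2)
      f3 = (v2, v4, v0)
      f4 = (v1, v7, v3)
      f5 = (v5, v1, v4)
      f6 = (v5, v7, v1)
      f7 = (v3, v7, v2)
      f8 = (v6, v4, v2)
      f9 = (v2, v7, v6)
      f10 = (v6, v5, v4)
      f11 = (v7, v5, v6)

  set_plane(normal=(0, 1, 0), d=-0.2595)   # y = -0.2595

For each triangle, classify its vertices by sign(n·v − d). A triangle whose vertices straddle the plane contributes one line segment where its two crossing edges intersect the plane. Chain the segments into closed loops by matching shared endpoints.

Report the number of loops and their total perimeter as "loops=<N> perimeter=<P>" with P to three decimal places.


loops=1 perimeter=8.920

Straddling triangles (8 of 12):
  (v1,v3,v0) [-+-] → (-1.25, -0.2595, 0.98)–(-1.25, -0.2595, -0.182301)  len=1.1623
  (v0,v3,v2) [-++] → (-1.25, -0.2595, -0.182301)–(-1.25, -0.2595, -0.98)  len=0.7977
  (v2,v4,v0) [+--] → (0.232527, -0.2595, -0.98)–(-1.25, -0.2595, -0.98)  len=1.4825
  (v1,v7,v3) [-++] → (-0.232527, -0.2595, 0.98)–(-1.25, -0.2595, 0.98)  len=1.0175
  (v5,v7,v1) [-+-] → (1.25, -0.2595, 0.98)–(-0.232527, -0.2595, 0.98)  len=1.4825
  (v6,v4,v2) [+-+] → (1.25, -0.2595, -0.98)–(0.232527, -0.2595, -0.98)  len=1.0175
  (v6,v5,v4) [+--] → (1.25, -0.2595, 0.182301)–(1.25, -0.2595, -0.98)  len=1.1623
  (v7,v5,v6) [+-+] → (1.25, -0.2595, 0.98)–(1.25, -0.2595, 0.182301)  len=0.7977

Chained into 1 loop(s):
  loop 1: 8 segments, perimeter = 8.9200
Total perimeter = 8.920


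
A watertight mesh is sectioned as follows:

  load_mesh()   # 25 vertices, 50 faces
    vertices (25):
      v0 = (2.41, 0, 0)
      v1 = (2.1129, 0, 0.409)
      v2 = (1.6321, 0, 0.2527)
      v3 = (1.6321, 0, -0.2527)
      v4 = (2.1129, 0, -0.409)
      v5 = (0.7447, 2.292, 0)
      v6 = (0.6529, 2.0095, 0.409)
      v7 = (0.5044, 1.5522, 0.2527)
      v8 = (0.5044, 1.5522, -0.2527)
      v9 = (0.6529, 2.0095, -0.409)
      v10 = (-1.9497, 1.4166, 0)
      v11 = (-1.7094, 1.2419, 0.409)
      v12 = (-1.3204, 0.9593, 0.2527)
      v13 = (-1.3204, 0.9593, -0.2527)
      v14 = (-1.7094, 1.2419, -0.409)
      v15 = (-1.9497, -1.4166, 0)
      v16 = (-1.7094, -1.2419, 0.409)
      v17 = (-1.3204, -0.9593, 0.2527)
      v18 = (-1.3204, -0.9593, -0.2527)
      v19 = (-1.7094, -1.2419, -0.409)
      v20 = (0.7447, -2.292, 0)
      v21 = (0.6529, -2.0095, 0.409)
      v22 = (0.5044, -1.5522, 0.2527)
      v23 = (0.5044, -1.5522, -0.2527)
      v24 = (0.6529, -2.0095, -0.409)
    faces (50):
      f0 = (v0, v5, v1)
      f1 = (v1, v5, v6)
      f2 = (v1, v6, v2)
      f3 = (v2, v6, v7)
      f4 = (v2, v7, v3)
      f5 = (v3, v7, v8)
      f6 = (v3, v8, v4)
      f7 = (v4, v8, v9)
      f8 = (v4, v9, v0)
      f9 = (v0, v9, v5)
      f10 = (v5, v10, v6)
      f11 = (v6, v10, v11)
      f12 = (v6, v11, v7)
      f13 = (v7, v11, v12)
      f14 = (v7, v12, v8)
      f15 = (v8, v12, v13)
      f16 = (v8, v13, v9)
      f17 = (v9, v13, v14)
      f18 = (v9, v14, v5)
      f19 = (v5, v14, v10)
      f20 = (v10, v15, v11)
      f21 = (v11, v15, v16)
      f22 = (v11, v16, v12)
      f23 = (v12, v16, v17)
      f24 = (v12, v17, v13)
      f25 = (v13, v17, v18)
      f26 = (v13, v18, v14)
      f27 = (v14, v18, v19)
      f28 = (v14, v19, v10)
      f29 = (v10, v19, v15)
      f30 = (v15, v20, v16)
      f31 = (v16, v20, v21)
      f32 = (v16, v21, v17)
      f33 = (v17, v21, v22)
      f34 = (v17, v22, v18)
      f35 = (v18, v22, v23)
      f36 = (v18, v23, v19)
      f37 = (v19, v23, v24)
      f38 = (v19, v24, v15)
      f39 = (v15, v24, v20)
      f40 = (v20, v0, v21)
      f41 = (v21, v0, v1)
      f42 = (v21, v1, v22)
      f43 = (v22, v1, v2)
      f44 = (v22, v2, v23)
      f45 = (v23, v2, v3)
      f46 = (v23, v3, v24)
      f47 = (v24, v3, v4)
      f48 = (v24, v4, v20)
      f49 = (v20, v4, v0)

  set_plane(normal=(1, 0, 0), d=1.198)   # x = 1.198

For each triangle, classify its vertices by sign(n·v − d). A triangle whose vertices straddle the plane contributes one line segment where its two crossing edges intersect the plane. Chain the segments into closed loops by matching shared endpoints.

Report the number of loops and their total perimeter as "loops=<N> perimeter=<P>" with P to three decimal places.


loops=2 perimeter=6.044

Straddling triangles (20 of 50):
  (v0,v5,v1) [+-+] → (1.198, 1.66811, 0)–(1.198, 1.53263, 0.135506)  len=0.1916
  (v1,v5,v6) [+--] → (1.198, 1.53263, 0.135506)–(1.198, 1.25924, 0.409)  len=0.3867
  (v1,v6,v2) [+-+] → (1.198, 1.25924, 0.409)–(1.198, 0.890854, 0.321991)  len=0.3785
  (v2,v6,v7) [+--] → (1.198, 0.890854, 0.321991)–(1.198, 0.597508, 0.2527)  len=0.3014
  (v2,v7,v3) [+-+] → (1.198, 0.597508, 0.2527)–(1.198, 0.597508, -0.0581499)  len=0.3108
  (v3,v7,v8) [+--] → (1.198, 0.597508, -0.0581499)–(1.198, 0.597508, -0.2527)  len=0.1946
  (v3,v8,v4) [+-+] → (1.198, 0.597508, -0.2527)–(1.198, 0.882877, -0.320098)  len=0.2932
  (v4,v8,v9) [+--] → (1.198, 0.882877, -0.320098)–(1.198, 1.25924, -0.409)  len=0.3867
  (v4,v9,v0) [+-+] → (1.198, 1.25924, -0.409)–(1.198, 1.3861, -0.282117)  len=0.1794
  (v0,v9,v5) [+--] → (1.198, 1.3861, -0.282117)–(1.198, 1.66811, 0)  len=0.3989
  (v20,v0,v21) [-+-] → (1.198, -1.66811, 0)–(1.198, -1.3861, 0.282117)  len=0.3989
  (v21,v0,v1) [-++] → (1.198, -1.3861, 0.282117)–(1.198, -1.25924, 0.409)  len=0.1794
  (v21,v1,v22) [-+-] → (1.198, -1.25924, 0.409)–(1.198, -0.882877, 0.320098)  len=0.3867
  (v22,v1,v2) [-++] → (1.198, -0.882877, 0.320098)–(1.198, -0.597508, 0.2527)  len=0.2932
  (v22,v2,v23) [-+-] → (1.198, -0.597508, 0.2527)–(1.198, -0.597508, 0.0581499)  len=0.1946
  (v23,v2,v3) [-++] → (1.198, -0.597508, 0.0581499)–(1.198, -0.597508, -0.2527)  len=0.3108
  (v23,v3,v24) [-+-] → (1.198, -0.597508, -0.2527)–(1.198, -0.890854, -0.321991)  len=0.3014
  (v24,v3,v4) [-++] → (1.198, -0.890854, -0.321991)–(1.198, -1.25924, -0.409)  len=0.3785
  (v24,v4,v20) [-+-] → (1.198, -1.25924, -0.409)–(1.198, -1.53263, -0.135506)  len=0.3867
  (v20,v4,v0) [-++] → (1.198, -1.53263, -0.135506)–(1.198, -1.66811, 0)  len=0.1916

Chained into 2 loop(s):
  loop 1: 10 segments, perimeter = 3.0219
  loop 2: 10 segments, perimeter = 3.0219
Total perimeter = 6.044
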